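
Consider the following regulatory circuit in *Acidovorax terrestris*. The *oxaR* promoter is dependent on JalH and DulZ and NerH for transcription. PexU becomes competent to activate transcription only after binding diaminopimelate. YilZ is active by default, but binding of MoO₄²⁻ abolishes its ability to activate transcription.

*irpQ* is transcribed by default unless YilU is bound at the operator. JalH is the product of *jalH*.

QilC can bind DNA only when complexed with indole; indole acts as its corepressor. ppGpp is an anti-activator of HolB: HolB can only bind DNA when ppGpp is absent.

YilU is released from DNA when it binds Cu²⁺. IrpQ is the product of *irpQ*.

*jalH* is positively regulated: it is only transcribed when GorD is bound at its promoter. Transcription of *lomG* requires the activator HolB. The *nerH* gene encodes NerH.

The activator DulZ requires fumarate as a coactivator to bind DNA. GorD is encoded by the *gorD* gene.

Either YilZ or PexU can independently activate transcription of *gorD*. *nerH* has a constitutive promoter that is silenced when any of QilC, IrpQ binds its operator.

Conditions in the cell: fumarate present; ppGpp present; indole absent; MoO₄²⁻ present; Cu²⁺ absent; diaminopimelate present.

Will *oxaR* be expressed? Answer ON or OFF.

MoO₄²⁻ is present, so YilZ is inactive.
Diaminopimelate is present, so PexU is active.
Activator PexU is present, so *gorD* is transcribed.
So GorD is produced and active.
No repressor is bound and GorD is active, so *jalH* is transcribed.
So JalH is produced and active.
Fumarate is present, so DulZ is active.
Indole is absent, so QilC is inactive.
Cu²⁺ is absent, so YilU is active.
With repressor YilU bound, *irpQ* is not transcribed.
So IrpQ is not produced.
With no repressor bound, *nerH* is transcribed.
So NerH is produced and active.
No repressor is bound and JalH and DulZ and NerH are active, so *oxaR* is transcribed.

ON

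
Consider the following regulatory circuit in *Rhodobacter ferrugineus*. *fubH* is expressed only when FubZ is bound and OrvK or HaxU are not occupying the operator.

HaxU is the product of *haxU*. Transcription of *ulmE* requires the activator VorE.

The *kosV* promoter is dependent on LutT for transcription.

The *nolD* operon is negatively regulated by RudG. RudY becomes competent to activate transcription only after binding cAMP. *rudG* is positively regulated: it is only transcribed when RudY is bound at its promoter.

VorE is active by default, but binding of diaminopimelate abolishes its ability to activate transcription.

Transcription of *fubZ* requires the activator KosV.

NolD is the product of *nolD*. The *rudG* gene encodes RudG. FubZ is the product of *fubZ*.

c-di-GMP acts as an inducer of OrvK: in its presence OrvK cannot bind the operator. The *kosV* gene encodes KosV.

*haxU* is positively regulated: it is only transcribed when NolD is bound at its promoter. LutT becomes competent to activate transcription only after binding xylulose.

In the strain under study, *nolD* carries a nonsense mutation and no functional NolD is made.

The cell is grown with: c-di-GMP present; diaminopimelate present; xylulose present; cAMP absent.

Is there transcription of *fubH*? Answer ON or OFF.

Xylulose is present, so LutT is active.
No repressor is bound and LutT is active, so *kosV* is transcribed.
So KosV is produced and active.
No repressor is bound and KosV is active, so *fubZ* is transcribed.
So FubZ is produced and active.
c-di-GMP is present, so OrvK is inactive.
NolD is non-functional in this strain, so it has no effect.
Required activator NolD is absent, so *haxU* is not transcribed.
So HaxU is not produced.
No repressor is bound and FubZ is active, so *fubH* is transcribed.

ON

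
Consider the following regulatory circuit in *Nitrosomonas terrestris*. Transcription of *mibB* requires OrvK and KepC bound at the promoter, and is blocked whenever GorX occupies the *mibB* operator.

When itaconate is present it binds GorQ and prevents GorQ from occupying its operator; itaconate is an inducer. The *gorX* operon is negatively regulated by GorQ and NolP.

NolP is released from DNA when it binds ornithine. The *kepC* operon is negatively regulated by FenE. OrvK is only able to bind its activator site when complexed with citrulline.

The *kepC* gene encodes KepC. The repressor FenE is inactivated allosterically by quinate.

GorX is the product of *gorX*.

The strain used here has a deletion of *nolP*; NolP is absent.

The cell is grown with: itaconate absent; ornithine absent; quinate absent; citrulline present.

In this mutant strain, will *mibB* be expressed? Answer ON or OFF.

OFF

Citrulline is present, so OrvK is active.
Itaconate is absent, so GorQ is active.
NolP is non-functional in this strain, so it has no effect.
With repressor GorQ bound, *gorX* is not transcribed.
So GorX is not produced.
Quinate is absent, so FenE is active.
With repressor FenE bound, *kepC* is not transcribed.
So KepC is not produced.
Required activator KepC is absent, so *mibB* is not transcribed.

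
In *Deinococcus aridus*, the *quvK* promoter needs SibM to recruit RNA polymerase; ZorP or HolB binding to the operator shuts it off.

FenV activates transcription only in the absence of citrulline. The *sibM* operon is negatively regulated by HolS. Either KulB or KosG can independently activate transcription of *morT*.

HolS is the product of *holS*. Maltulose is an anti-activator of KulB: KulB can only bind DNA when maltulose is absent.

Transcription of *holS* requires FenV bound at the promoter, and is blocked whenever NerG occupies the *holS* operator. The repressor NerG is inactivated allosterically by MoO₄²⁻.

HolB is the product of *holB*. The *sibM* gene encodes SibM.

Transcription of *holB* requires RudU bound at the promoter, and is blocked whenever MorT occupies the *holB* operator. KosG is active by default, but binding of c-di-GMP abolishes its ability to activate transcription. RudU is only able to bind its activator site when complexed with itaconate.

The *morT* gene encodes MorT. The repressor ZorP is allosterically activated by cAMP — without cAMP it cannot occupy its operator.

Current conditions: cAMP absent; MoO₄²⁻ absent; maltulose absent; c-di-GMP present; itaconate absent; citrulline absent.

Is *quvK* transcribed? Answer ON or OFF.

ON

cAMP is absent, so ZorP is inactive.
MoO₄²⁻ is absent, so NerG is active.
Citrulline is absent, so FenV is active.
With repressor NerG bound, *holS* is not transcribed.
So HolS is not produced.
With no repressor bound, *sibM* is transcribed.
So SibM is produced and active.
Itaconate is absent, so RudU is inactive.
Maltulose is absent, so KulB is active.
c-di-GMP is present, so KosG is inactive.
Activator KulB is present, so *morT* is transcribed.
So MorT is produced and active.
With repressor MorT bound, *holB* is not transcribed.
So HolB is not produced.
No repressor is bound and SibM is active, so *quvK* is transcribed.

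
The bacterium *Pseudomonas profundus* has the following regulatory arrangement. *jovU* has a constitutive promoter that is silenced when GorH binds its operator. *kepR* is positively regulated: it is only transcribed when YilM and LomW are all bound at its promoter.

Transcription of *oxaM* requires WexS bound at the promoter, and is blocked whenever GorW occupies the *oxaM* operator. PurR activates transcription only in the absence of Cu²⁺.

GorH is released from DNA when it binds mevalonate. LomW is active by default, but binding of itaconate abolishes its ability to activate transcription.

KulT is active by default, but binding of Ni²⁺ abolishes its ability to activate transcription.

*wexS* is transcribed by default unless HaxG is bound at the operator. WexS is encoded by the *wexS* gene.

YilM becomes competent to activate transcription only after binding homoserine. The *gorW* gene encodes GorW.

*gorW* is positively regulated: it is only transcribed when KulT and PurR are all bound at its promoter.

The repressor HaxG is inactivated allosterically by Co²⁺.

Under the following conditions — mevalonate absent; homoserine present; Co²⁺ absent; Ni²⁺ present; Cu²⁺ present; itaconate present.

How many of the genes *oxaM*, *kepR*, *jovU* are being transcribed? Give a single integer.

0

Co²⁺ is absent, so HaxG is active.
With repressor HaxG bound, *wexS* is not transcribed.
So WexS is not produced.
Ni²⁺ is present, so KulT is inactive.
Cu²⁺ is present, so PurR is inactive.
Required activator KulT is absent, so *gorW* is not transcribed.
So GorW is not produced.
Required activator WexS is absent, so *oxaM* is not transcribed.
→ *oxaM* is OFF.
Homoserine is present, so YilM is active.
Itaconate is present, so LomW is inactive.
Required activator LomW is absent, so *kepR* is not transcribed.
→ *kepR* is OFF.
Mevalonate is absent, so GorH is active.
With repressor GorH bound, *jovU* is not transcribed.
→ *jovU* is OFF.
0 of the 3 genes are transcribed.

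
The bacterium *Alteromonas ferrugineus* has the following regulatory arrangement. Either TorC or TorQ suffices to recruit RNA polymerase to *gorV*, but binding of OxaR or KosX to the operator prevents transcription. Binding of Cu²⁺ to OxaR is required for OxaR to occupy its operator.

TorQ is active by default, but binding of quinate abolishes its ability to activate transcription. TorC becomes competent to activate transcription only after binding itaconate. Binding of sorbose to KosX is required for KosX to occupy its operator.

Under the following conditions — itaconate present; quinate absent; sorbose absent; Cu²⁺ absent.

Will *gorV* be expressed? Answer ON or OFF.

ON

Itaconate is present, so TorC is active.
Cu²⁺ is absent, so OxaR is inactive.
Sorbose is absent, so KosX is inactive.
Quinate is absent, so TorQ is active.
Activator TorC is present, so *gorV* is transcribed.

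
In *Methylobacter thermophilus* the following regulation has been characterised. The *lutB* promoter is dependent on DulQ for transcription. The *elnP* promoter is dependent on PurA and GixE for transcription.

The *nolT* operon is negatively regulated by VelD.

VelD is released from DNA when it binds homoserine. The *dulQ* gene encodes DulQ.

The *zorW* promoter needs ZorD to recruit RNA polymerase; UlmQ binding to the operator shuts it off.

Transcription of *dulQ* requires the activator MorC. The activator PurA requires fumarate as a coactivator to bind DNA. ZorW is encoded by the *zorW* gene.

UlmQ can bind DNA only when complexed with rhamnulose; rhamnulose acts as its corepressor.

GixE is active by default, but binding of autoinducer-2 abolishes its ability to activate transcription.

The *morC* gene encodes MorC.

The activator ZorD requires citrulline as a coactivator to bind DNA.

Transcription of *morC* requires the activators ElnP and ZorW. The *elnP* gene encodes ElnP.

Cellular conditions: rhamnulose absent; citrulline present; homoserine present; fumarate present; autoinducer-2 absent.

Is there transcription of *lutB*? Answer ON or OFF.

Fumarate is present, so PurA is active.
Autoinducer-2 is absent, so GixE is active.
No repressor is bound and PurA and GixE are active, so *elnP* is transcribed.
So ElnP is produced and active.
Rhamnulose is absent, so UlmQ is inactive.
Citrulline is present, so ZorD is active.
No repressor is bound and ZorD is active, so *zorW* is transcribed.
So ZorW is produced and active.
No repressor is bound and ElnP and ZorW are active, so *morC* is transcribed.
So MorC is produced and active.
No repressor is bound and MorC is active, so *dulQ* is transcribed.
So DulQ is produced and active.
No repressor is bound and DulQ is active, so *lutB* is transcribed.

ON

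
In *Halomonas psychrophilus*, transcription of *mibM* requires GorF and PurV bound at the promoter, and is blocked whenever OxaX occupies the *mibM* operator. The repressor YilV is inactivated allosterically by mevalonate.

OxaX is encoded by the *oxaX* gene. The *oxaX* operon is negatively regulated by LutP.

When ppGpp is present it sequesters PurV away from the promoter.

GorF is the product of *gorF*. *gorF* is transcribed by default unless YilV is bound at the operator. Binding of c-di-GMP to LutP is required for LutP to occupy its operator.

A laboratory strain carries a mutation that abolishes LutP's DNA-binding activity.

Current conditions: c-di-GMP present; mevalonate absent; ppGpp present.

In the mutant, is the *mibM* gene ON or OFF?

Mevalonate is absent, so YilV is active.
With repressor YilV bound, *gorF* is not transcribed.
So GorF is not produced.
LutP is non-functional in this strain, so it has no effect.
With no repressor bound, *oxaX* is transcribed.
So OxaX is produced and active.
ppGpp is present, so PurV is inactive.
With repressor OxaX bound, *mibM* is not transcribed.

OFF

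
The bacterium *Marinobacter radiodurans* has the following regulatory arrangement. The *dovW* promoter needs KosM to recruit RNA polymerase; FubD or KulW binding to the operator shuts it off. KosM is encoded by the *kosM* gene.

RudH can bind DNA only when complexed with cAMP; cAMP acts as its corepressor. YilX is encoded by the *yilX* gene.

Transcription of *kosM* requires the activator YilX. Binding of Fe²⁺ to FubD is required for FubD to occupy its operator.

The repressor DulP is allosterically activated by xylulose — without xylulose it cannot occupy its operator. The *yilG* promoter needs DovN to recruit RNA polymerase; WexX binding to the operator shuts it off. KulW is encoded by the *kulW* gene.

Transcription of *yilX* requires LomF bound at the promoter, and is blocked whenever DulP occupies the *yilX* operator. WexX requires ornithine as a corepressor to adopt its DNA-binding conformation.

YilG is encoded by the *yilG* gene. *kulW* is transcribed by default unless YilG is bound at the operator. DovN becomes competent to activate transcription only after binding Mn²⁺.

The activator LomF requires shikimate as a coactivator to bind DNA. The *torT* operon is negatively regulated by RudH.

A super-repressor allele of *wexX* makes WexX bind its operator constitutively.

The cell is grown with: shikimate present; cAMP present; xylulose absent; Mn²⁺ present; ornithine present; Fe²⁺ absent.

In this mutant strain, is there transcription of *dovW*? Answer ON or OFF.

Fe²⁺ is absent, so FubD is inactive.
Shikimate is present, so LomF is active.
Xylulose is absent, so DulP is inactive.
No repressor is bound and LomF is active, so *yilX* is transcribed.
So YilX is produced and active.
No repressor is bound and YilX is active, so *kosM* is transcribed.
So KosM is produced and active.
WexX is constitutively active in this strain.
Mn²⁺ is present, so DovN is active.
With repressor WexX bound, *yilG* is not transcribed.
So YilG is not produced.
With no repressor bound, *kulW* is transcribed.
So KulW is produced and active.
With repressor KulW bound, *dovW* is not transcribed.

OFF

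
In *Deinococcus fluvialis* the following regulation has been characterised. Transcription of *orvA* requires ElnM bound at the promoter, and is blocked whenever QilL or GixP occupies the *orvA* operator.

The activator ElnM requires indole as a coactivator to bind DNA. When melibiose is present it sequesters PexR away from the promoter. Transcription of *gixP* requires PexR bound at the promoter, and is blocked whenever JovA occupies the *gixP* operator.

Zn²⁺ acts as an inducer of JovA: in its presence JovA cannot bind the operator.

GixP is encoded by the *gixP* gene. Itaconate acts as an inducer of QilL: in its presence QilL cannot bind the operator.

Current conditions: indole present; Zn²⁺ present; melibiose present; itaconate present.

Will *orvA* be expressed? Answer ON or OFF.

ON

Itaconate is present, so QilL is inactive.
Indole is present, so ElnM is active.
Melibiose is present, so PexR is inactive.
Zn²⁺ is present, so JovA is inactive.
Required activator PexR is absent, so *gixP* is not transcribed.
So GixP is not produced.
No repressor is bound and ElnM is active, so *orvA* is transcribed.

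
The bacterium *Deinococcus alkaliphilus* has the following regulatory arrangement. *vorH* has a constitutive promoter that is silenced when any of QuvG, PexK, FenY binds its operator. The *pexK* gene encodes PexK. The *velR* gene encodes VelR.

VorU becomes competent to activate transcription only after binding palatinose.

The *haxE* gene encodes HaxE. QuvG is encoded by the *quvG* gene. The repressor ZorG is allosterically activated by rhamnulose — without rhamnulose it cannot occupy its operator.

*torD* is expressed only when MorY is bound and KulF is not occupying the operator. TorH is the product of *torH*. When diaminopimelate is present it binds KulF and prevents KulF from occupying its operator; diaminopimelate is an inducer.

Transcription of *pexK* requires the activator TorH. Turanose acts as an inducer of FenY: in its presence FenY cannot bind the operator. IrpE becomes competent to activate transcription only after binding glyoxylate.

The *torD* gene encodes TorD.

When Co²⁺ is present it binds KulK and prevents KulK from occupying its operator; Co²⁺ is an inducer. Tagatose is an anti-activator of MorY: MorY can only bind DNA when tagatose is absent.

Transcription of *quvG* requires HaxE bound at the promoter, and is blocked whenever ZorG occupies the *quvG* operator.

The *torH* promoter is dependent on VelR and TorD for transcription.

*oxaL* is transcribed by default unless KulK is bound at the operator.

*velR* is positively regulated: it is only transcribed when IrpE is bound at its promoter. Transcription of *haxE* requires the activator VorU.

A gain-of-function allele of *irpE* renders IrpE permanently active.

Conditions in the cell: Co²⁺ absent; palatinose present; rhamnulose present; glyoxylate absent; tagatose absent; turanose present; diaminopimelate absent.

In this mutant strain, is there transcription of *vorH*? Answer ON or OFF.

Palatinose is present, so VorU is active.
No repressor is bound and VorU is active, so *haxE* is transcribed.
So HaxE is produced and active.
Rhamnulose is present, so ZorG is active.
With repressor ZorG bound, *quvG* is not transcribed.
So QuvG is not produced.
IrpE is constitutively active in this strain.
No repressor is bound and IrpE is active, so *velR* is transcribed.
So VelR is produced and active.
Diaminopimelate is absent, so KulF is active.
Tagatose is absent, so MorY is active.
With repressor KulF bound, *torD* is not transcribed.
So TorD is not produced.
Required activator TorD is absent, so *torH* is not transcribed.
So TorH is not produced.
Required activator TorH is absent, so *pexK* is not transcribed.
So PexK is not produced.
Turanose is present, so FenY is inactive.
With no repressor bound, *vorH* is transcribed.

ON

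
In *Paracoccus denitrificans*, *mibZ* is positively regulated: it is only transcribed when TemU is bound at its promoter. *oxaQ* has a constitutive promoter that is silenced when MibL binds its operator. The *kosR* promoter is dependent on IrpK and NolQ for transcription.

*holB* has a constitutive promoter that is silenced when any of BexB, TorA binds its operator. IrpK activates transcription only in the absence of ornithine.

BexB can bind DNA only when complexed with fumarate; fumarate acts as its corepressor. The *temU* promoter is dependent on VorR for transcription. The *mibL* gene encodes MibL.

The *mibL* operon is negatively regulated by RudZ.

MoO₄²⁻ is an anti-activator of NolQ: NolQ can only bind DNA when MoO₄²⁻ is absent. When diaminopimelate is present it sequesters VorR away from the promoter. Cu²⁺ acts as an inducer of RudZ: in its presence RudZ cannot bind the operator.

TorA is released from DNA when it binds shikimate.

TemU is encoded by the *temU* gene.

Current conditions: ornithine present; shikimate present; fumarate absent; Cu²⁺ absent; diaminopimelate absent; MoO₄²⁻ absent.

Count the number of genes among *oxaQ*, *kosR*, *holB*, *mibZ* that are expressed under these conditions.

3

Cu²⁺ is absent, so RudZ is active.
With repressor RudZ bound, *mibL* is not transcribed.
So MibL is not produced.
With no repressor bound, *oxaQ* is transcribed.
→ *oxaQ* is ON.
Ornithine is present, so IrpK is inactive.
MoO₄²⁻ is absent, so NolQ is active.
Required activator IrpK is absent, so *kosR* is not transcribed.
→ *kosR* is OFF.
Fumarate is absent, so BexB is inactive.
Shikimate is present, so TorA is inactive.
With no repressor bound, *holB* is transcribed.
→ *holB* is ON.
Diaminopimelate is absent, so VorR is active.
No repressor is bound and VorR is active, so *temU* is transcribed.
So TemU is produced and active.
No repressor is bound and TemU is active, so *mibZ* is transcribed.
→ *mibZ* is ON.
3 of the 4 genes are transcribed.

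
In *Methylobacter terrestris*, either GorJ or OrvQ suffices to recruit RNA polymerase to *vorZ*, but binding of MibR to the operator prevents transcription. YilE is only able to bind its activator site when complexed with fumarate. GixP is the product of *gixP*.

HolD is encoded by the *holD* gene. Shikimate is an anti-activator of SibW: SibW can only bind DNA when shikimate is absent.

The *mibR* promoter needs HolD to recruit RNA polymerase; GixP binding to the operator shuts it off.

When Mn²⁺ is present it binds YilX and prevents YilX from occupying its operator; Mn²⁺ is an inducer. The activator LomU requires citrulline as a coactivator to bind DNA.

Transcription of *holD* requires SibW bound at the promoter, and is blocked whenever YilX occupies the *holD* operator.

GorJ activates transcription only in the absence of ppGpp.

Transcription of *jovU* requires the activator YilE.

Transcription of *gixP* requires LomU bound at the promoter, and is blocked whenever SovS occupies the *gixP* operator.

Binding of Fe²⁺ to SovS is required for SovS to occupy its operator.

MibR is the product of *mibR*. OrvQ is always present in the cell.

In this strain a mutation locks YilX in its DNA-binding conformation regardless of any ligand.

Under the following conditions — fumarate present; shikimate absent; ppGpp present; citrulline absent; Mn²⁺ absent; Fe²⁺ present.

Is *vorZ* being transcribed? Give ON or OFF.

Shikimate is absent, so SibW is active.
YilX is constitutively active in this strain.
With repressor YilX bound, *holD* is not transcribed.
So HolD is not produced.
Citrulline is absent, so LomU is inactive.
Fe²⁺ is present, so SovS is active.
With repressor SovS bound, *gixP* is not transcribed.
So GixP is not produced.
Required activator HolD is absent, so *mibR* is not transcribed.
So MibR is not produced.
ppGpp is present, so GorJ is inactive.
OrvQ is produced constitutively and is active.
Activator OrvQ is present, so *vorZ* is transcribed.

ON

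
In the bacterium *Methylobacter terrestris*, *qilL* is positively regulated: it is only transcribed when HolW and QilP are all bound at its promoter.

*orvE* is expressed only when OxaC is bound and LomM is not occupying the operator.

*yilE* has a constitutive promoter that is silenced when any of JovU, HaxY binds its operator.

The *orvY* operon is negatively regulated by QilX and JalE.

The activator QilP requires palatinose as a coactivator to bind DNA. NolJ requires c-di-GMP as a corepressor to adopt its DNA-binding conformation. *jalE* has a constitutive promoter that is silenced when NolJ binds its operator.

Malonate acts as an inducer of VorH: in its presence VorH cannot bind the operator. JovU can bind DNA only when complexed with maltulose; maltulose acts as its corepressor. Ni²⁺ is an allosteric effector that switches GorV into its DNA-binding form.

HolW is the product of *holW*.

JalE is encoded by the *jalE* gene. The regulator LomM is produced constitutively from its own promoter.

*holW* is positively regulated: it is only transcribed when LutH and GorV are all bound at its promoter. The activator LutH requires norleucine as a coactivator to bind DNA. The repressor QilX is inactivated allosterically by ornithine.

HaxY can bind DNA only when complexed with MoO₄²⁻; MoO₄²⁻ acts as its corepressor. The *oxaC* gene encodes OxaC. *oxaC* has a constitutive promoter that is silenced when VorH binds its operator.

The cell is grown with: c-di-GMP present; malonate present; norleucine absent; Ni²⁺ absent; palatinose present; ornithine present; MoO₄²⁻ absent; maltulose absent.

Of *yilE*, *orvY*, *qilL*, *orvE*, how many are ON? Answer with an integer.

2

Maltulose is absent, so JovU is inactive.
MoO₄²⁻ is absent, so HaxY is inactive.
With no repressor bound, *yilE* is transcribed.
→ *yilE* is ON.
Ornithine is present, so QilX is inactive.
c-di-GMP is present, so NolJ is active.
With repressor NolJ bound, *jalE* is not transcribed.
So JalE is not produced.
With no repressor bound, *orvY* is transcribed.
→ *orvY* is ON.
Norleucine is absent, so LutH is inactive.
Ni²⁺ is absent, so GorV is inactive.
Required activator LutH is absent, so *holW* is not transcribed.
So HolW is not produced.
Palatinose is present, so QilP is active.
Required activator HolW is absent, so *qilL* is not transcribed.
→ *qilL* is OFF.
Malonate is present, so VorH is inactive.
With no repressor bound, *oxaC* is transcribed.
So OxaC is produced and active.
LomM is produced constitutively and is active.
With repressor LomM bound, *orvE* is not transcribed.
→ *orvE* is OFF.
2 of the 4 genes are transcribed.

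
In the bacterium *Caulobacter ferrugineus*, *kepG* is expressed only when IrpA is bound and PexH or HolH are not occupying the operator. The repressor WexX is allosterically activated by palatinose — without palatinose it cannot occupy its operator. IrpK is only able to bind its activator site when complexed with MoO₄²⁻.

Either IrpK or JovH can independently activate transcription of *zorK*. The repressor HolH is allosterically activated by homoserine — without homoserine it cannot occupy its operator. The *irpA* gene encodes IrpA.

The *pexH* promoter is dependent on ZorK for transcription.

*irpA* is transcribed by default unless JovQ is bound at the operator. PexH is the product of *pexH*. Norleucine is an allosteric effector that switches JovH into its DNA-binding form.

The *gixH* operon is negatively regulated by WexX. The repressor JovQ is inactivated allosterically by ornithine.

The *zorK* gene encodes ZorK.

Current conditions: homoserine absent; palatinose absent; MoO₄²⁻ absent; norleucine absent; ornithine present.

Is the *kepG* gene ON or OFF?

ON

MoO₄²⁻ is absent, so IrpK is inactive.
Norleucine is absent, so JovH is inactive.
No activator is available at the *zorK* promoter, so *zorK* is not transcribed.
So ZorK is not produced.
Required activator ZorK is absent, so *pexH* is not transcribed.
So PexH is not produced.
Ornithine is present, so JovQ is inactive.
With no repressor bound, *irpA* is transcribed.
So IrpA is produced and active.
Homoserine is absent, so HolH is inactive.
No repressor is bound and IrpA is active, so *kepG* is transcribed.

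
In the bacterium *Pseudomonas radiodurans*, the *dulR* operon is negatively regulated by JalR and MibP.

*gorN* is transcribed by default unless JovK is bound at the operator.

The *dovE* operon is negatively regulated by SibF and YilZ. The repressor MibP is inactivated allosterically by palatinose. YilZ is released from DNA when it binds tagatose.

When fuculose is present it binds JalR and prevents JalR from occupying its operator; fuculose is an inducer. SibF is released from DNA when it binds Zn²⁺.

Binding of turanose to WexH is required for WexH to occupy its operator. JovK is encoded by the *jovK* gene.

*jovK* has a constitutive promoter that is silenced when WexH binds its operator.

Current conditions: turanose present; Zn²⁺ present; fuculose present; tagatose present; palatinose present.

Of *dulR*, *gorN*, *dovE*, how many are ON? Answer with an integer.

Fuculose is present, so JalR is inactive.
Palatinose is present, so MibP is inactive.
With no repressor bound, *dulR* is transcribed.
→ *dulR* is ON.
Turanose is present, so WexH is active.
With repressor WexH bound, *jovK* is not transcribed.
So JovK is not produced.
With no repressor bound, *gorN* is transcribed.
→ *gorN* is ON.
Zn²⁺ is present, so SibF is inactive.
Tagatose is present, so YilZ is inactive.
With no repressor bound, *dovE* is transcribed.
→ *dovE* is ON.
3 of the 3 genes are transcribed.

3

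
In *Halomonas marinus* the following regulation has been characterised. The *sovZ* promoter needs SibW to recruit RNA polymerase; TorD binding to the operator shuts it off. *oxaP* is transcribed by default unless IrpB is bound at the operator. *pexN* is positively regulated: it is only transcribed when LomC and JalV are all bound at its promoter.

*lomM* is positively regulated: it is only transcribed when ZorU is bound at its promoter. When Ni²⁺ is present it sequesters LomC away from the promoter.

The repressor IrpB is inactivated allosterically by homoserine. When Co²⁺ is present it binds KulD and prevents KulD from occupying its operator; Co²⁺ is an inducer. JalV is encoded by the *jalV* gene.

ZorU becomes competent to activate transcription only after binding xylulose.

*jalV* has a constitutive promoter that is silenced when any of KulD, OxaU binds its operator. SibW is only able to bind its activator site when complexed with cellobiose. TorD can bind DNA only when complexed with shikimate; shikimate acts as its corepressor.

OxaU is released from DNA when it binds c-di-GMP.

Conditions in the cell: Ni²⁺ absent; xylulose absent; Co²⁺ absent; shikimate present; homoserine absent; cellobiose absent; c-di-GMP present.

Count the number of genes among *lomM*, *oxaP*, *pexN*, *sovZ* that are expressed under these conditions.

Xylulose is absent, so ZorU is inactive.
Required activator ZorU is absent, so *lomM* is not transcribed.
→ *lomM* is OFF.
Homoserine is absent, so IrpB is active.
With repressor IrpB bound, *oxaP* is not transcribed.
→ *oxaP* is OFF.
Ni²⁺ is absent, so LomC is active.
Co²⁺ is absent, so KulD is active.
c-di-GMP is present, so OxaU is inactive.
With repressor KulD bound, *jalV* is not transcribed.
So JalV is not produced.
Required activator JalV is absent, so *pexN* is not transcribed.
→ *pexN* is OFF.
Cellobiose is absent, so SibW is inactive.
Shikimate is present, so TorD is active.
With repressor TorD bound, *sovZ* is not transcribed.
→ *sovZ* is OFF.
0 of the 4 genes are transcribed.

0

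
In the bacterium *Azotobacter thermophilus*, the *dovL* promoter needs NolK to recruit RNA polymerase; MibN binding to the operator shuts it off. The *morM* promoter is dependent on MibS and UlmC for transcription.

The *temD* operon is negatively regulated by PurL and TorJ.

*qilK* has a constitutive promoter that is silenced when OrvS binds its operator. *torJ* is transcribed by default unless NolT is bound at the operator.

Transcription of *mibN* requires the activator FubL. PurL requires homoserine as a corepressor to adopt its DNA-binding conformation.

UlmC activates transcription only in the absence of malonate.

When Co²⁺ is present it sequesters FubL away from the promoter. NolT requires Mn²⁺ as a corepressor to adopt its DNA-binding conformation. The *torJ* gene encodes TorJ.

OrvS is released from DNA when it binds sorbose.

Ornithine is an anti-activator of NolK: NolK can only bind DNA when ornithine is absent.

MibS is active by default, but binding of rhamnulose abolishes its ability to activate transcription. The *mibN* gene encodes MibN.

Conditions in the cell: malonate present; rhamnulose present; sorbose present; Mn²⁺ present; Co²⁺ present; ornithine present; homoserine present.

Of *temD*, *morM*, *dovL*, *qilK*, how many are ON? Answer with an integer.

Homoserine is present, so PurL is active.
Mn²⁺ is present, so NolT is active.
With repressor NolT bound, *torJ* is not transcribed.
So TorJ is not produced.
With repressor PurL bound, *temD* is not transcribed.
→ *temD* is OFF.
Rhamnulose is present, so MibS is inactive.
Malonate is present, so UlmC is inactive.
Required activator MibS is absent, so *morM* is not transcribed.
→ *morM* is OFF.
Ornithine is present, so NolK is inactive.
Co²⁺ is present, so FubL is inactive.
Required activator FubL is absent, so *mibN* is not transcribed.
So MibN is not produced.
Required activator NolK is absent, so *dovL* is not transcribed.
→ *dovL* is OFF.
Sorbose is present, so OrvS is inactive.
With no repressor bound, *qilK* is transcribed.
→ *qilK* is ON.
1 of the 4 genes is transcribed.

1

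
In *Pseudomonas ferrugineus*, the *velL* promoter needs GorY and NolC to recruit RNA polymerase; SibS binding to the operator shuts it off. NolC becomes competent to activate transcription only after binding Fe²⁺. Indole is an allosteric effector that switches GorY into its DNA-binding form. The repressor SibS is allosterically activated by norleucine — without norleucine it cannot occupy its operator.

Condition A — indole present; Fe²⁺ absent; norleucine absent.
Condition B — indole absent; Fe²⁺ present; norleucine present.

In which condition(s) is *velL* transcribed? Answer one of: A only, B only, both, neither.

Condition A:
Indole is present, so GorY is active.
Fe²⁺ is absent, so NolC is inactive.
Norleucine is absent, so SibS is inactive.
Required activator NolC is absent, so *velL* is not transcribed.
→ *velL* is OFF in A.
Condition B:
Indole is absent, so GorY is inactive.
Fe²⁺ is present, so NolC is active.
Norleucine is present, so SibS is active.
With repressor SibS bound, *velL* is not transcribed.
→ *velL* is OFF in B.

neither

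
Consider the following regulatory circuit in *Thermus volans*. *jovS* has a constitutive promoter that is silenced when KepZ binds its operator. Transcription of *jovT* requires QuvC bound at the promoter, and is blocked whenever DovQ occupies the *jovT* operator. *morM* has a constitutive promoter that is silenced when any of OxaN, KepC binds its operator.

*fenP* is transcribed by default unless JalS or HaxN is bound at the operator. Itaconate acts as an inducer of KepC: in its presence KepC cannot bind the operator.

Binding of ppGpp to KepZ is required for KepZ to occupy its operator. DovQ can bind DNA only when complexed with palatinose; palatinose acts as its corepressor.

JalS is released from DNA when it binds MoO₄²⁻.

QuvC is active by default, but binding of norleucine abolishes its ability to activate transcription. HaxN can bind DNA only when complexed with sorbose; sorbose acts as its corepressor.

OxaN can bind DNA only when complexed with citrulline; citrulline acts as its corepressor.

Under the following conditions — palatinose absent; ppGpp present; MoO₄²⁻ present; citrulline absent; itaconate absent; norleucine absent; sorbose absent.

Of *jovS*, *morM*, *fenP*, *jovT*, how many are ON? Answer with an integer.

2

ppGpp is present, so KepZ is active.
With repressor KepZ bound, *jovS* is not transcribed.
→ *jovS* is OFF.
Citrulline is absent, so OxaN is inactive.
Itaconate is absent, so KepC is active.
With repressor KepC bound, *morM* is not transcribed.
→ *morM* is OFF.
MoO₄²⁻ is present, so JalS is inactive.
Sorbose is absent, so HaxN is inactive.
With no repressor bound, *fenP* is transcribed.
→ *fenP* is ON.
Palatinose is absent, so DovQ is inactive.
Norleucine is absent, so QuvC is active.
No repressor is bound and QuvC is active, so *jovT* is transcribed.
→ *jovT* is ON.
2 of the 4 genes are transcribed.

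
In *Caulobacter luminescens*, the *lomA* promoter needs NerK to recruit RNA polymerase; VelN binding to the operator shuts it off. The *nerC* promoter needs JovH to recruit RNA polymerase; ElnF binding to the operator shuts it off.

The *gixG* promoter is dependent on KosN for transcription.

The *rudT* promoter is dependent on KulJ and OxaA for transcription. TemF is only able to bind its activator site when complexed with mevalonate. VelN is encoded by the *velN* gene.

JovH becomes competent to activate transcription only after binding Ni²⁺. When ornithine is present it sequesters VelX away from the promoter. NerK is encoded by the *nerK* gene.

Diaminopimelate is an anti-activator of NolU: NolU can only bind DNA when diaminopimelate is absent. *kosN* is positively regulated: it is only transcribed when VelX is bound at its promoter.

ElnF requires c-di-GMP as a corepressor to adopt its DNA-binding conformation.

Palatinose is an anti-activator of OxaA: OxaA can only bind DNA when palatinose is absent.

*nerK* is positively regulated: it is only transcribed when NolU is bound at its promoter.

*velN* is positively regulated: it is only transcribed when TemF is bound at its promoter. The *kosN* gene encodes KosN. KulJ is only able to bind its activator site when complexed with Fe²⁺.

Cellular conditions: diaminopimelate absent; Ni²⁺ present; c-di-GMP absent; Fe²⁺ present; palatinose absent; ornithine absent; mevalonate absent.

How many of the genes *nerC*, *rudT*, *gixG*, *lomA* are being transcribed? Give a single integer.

c-di-GMP is absent, so ElnF is inactive.
Ni²⁺ is present, so JovH is active.
No repressor is bound and JovH is active, so *nerC* is transcribed.
→ *nerC* is ON.
Fe²⁺ is present, so KulJ is active.
Palatinose is absent, so OxaA is active.
No repressor is bound and KulJ and OxaA are active, so *rudT* is transcribed.
→ *rudT* is ON.
Ornithine is absent, so VelX is active.
No repressor is bound and VelX is active, so *kosN* is transcribed.
So KosN is produced and active.
No repressor is bound and KosN is active, so *gixG* is transcribed.
→ *gixG* is ON.
Diaminopimelate is absent, so NolU is active.
No repressor is bound and NolU is active, so *nerK* is transcribed.
So NerK is produced and active.
Mevalonate is absent, so TemF is inactive.
Required activator TemF is absent, so *velN* is not transcribed.
So VelN is not produced.
No repressor is bound and NerK is active, so *lomA* is transcribed.
→ *lomA* is ON.
4 of the 4 genes are transcribed.

4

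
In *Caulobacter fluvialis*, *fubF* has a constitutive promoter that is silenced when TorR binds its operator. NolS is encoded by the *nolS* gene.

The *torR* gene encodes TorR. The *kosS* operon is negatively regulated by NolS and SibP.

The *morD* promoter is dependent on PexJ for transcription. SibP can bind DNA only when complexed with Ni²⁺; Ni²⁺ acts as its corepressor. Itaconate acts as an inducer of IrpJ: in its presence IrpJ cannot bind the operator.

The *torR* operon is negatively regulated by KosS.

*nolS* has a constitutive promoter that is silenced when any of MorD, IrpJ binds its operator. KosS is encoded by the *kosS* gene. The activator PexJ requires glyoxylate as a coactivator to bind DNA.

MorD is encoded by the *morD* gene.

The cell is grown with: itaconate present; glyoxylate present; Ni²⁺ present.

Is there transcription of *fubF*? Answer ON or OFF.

Glyoxylate is present, so PexJ is active.
No repressor is bound and PexJ is active, so *morD* is transcribed.
So MorD is produced and active.
Itaconate is present, so IrpJ is inactive.
With repressor MorD bound, *nolS* is not transcribed.
So NolS is not produced.
Ni²⁺ is present, so SibP is active.
With repressor SibP bound, *kosS* is not transcribed.
So KosS is not produced.
With no repressor bound, *torR* is transcribed.
So TorR is produced and active.
With repressor TorR bound, *fubF* is not transcribed.

OFF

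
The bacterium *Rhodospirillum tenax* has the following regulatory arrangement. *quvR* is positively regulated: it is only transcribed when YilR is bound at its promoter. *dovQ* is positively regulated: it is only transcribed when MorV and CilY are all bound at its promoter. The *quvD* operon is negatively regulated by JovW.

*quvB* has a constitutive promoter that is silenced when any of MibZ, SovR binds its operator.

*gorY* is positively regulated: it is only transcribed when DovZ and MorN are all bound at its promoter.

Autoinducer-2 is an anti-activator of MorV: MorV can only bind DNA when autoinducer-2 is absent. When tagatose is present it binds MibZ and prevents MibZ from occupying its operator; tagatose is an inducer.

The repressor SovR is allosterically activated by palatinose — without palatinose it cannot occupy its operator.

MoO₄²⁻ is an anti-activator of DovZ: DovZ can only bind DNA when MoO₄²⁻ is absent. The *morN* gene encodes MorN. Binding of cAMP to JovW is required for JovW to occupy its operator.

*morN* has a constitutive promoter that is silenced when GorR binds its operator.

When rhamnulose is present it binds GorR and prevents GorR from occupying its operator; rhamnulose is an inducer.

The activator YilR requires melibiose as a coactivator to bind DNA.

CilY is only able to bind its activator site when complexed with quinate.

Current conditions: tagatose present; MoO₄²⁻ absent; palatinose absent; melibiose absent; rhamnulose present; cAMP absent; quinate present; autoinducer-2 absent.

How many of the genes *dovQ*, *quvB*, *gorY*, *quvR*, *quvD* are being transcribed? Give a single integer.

Autoinducer-2 is absent, so MorV is active.
Quinate is present, so CilY is active.
No repressor is bound and MorV and CilY are active, so *dovQ* is transcribed.
→ *dovQ* is ON.
Tagatose is present, so MibZ is inactive.
Palatinose is absent, so SovR is inactive.
With no repressor bound, *quvB* is transcribed.
→ *quvB* is ON.
MoO₄²⁻ is absent, so DovZ is active.
Rhamnulose is present, so GorR is inactive.
With no repressor bound, *morN* is transcribed.
So MorN is produced and active.
No repressor is bound and DovZ and MorN are active, so *gorY* is transcribed.
→ *gorY* is ON.
Melibiose is absent, so YilR is inactive.
Required activator YilR is absent, so *quvR* is not transcribed.
→ *quvR* is OFF.
cAMP is absent, so JovW is inactive.
With no repressor bound, *quvD* is transcribed.
→ *quvD* is ON.
4 of the 5 genes are transcribed.

4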